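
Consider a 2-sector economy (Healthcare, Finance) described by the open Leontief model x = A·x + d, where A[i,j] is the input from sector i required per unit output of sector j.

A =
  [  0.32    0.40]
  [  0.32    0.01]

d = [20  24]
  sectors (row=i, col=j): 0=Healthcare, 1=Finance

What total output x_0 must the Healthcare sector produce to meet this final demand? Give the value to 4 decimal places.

53.9252

Form M = I − A:
  [  0.68   -0.40]
  [ -0.32    0.99]
Leontief inverse L = M⁻¹:
  [  1.8158    0.7337]
  [  0.5869    1.2472]
Total output x = L · d:
  x_0 = 1.8158·20 + 0.7337·24 = 53.9252
  x_1 = 0.5869·20 + 1.2472·24 = 41.6728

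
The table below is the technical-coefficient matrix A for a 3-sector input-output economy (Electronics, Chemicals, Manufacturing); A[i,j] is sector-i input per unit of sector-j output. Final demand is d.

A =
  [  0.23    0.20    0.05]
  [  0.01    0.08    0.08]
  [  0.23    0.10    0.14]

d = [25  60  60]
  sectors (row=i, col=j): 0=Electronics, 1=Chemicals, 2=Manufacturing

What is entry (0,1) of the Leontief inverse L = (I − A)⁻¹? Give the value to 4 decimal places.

L[0,1] = 0.3015

Form M = I − A:
  [  0.77   -0.20   -0.05]
  [ -0.01    0.92   -0.08]
  [ -0.23   -0.10    0.86]
Leontief inverse L = M⁻¹:
  [  1.3342    0.3015    0.1056]
  [  0.0460    1.1085    0.1058]
  [  0.3622    0.2095    1.2033]
Total output x = L · d:
  x_0 = 1.3342·25 + 0.3015·60 + 0.1056·60 = 57.7820
  x_1 = 0.0460·25 + 1.1085·60 + 0.1058·60 = 74.0042
  x_2 = 0.3622·25 + 0.2095·60 + 1.2033·60 = 93.8259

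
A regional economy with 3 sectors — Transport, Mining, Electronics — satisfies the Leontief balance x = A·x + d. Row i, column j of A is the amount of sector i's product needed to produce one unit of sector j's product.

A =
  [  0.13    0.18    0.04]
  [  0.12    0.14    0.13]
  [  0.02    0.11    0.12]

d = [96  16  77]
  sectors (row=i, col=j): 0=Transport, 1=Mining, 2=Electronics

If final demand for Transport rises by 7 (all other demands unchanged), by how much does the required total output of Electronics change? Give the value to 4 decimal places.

Form M = I − A:
  [  0.87   -0.18   -0.04]
  [ -0.12    0.86   -0.13]
  [ -0.02   -0.11    0.88]
Leontief inverse L = M⁻¹:
  [  1.1875    0.2604    0.0924]
  [  0.1730    1.2231    0.1886]
  [  0.0486    0.1588    1.1620]
Total output x = L · d:
  x_0 = 1.1875·96 + 0.2604·16 + 0.0924·77 = 125.2799
  x_1 = 0.1730·96 + 1.2231·16 + 0.1886·77 = 50.7007
  x_2 = 0.0486·96 + 0.1588·16 + 1.1620·77 = 96.6849
Δx_2 = L[2,0] · Δd_0 = 0.0486 · 7 = 0.3403

0.3403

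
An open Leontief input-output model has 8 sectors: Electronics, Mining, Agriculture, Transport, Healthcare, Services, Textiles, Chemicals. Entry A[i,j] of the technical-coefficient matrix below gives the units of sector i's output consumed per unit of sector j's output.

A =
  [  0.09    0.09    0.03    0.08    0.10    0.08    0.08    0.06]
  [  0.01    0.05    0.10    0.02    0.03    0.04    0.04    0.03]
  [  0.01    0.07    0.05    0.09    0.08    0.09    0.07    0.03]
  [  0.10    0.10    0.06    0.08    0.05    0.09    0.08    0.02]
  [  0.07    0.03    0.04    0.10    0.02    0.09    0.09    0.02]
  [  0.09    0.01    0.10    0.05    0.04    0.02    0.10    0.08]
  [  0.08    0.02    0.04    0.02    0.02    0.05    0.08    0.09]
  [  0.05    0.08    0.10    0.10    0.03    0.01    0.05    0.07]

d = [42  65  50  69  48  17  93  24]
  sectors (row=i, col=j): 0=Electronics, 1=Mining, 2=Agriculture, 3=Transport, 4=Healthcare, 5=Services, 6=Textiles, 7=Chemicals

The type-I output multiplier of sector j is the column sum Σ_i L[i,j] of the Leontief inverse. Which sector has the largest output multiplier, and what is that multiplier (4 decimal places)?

Textiles (2.1399)

Form M = I − A:
  [  0.91   -0.09   -0.03   -0.08   -0.10   -0.08   -0.08   -0.06]
  [ -0.01    0.95   -0.10   -0.02   -0.03   -0.04   -0.04   -0.03]
  [ -0.01   -0.07    0.95   -0.09   -0.08   -0.09   -0.07   -0.03]
  [ -0.10   -0.10   -0.06    0.92   -0.05   -0.09   -0.08   -0.02]
  [ -0.07   -0.03   -0.04   -0.10    0.98   -0.09   -0.09   -0.02]
  [ -0.09   -0.01   -0.10   -0.05   -0.04    0.98   -0.10   -0.08]
  [ -0.08   -0.02   -0.04   -0.02   -0.02   -0.05    0.92   -0.09]
  [ -0.05   -0.08   -0.10   -0.10   -0.03   -0.01   -0.05    0.93]
Leontief inverse L = M⁻¹:
  [  1.1668    0.1547    0.1048    0.1565    0.1535    0.1494    0.1675    0.1194]
  [  0.0427    1.0826    0.1393    0.0597    0.0586    0.0762    0.0838    0.0594]
  [  0.0701    0.1190    1.1111    0.1497    0.1203    0.1454    0.1405    0.0761]
  [  0.1717    0.1618    0.1309    1.1499    0.1039    0.1569    0.1633    0.0768]
  [  0.1330    0.0805    0.0964    0.1571    1.0636    0.1439    0.1595    0.0684]
  [  0.1509    0.0668    0.1573    0.1160    0.0877    1.0787    0.1710    0.1307]
  [  0.1306    0.0646    0.0897    0.0721    0.0574    0.0928    1.1372    0.1342]
  [  0.1053    0.1384    0.1608    0.1635    0.0757    0.0683    0.1170    1.1141]
Total output x = L · d:
  x_0 = 1.1668·42 + 0.1547·65 + 0.1048·50 + 0.1565·69 + 0.1535·48 + 0.1494·17 + 0.1675·93 + 0.1194·24 = 103.4603
  x_1 = 0.0427·42 + 1.0826·65 + 0.1393·50 + 0.0597·69 + 0.0586·48 + 0.0762·17 + 0.0838·93 + 0.0594·24 = 96.5716
  x_2 = 0.0701·42 + 0.1190·65 + 1.1111·50 + 0.1497·69 + 0.1203·48 + 0.1454·17 + 0.1405·93 + 0.0761·24 = 99.7023
  x_3 = 0.1717·42 + 0.1618·65 + 0.1309·50 + 1.1499·69 + 0.1039·48 + 0.1569·17 + 0.1633·93 + 0.0768·24 = 128.3046
  x_4 = 0.1330·42 + 0.0805·65 + 0.0964·50 + 0.1571·69 + 1.0636·48 + 0.1439·17 + 0.1595·93 + 0.0684·24 = 96.4441
  x_5 = 0.1509·42 + 0.0668·65 + 0.1573·50 + 0.1160·69 + 0.0877·48 + 1.0787·17 + 0.1710·93 + 0.1307·24 = 68.1418
  x_6 = 0.1306·42 + 0.0646·65 + 0.0897·50 + 0.0721·69 + 0.0574·48 + 0.0928·17 + 1.1372·93 + 0.1342·24 = 132.4594
  x_7 = 0.1053·42 + 0.1384·65 + 0.1608·50 + 0.1635·69 + 0.0757·48 + 0.0683·17 + 0.1170·93 + 1.1141·24 = 75.1582
Output multipliers (column sums of L):
  Electronics: 1.9711
  Mining: 1.8685
  Agriculture: 1.9905
  Transport: 2.0245
  Healthcare: 1.7207
  Services: 1.9116
  Textiles: 2.1399
  Chemicals: 1.7790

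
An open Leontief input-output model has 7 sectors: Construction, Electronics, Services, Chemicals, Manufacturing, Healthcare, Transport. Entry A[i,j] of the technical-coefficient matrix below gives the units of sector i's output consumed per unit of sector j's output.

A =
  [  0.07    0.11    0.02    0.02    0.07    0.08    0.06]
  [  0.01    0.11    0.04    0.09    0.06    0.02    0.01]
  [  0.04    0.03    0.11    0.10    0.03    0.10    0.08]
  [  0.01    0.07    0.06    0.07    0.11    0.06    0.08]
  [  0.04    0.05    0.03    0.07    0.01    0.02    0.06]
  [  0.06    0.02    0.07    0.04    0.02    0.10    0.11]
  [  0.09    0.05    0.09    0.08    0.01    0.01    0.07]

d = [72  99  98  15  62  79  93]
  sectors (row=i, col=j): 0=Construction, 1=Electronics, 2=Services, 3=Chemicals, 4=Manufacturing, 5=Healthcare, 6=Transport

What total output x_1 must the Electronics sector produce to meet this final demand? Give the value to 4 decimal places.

Form M = I − A:
  [  0.93   -0.11   -0.02   -0.02   -0.07   -0.08   -0.06]
  [ -0.01    0.89   -0.04   -0.09   -0.06   -0.02   -0.01]
  [ -0.04   -0.03    0.89   -0.10   -0.03   -0.10   -0.08]
  [ -0.01   -0.07   -0.06    0.93   -0.11   -0.06   -0.08]
  [ -0.04   -0.05   -0.03   -0.07    0.99   -0.02   -0.06]
  [ -0.06   -0.02   -0.07   -0.04   -0.02    0.90   -0.11]
  [ -0.09   -0.05   -0.09   -0.08   -0.01   -0.01    0.93]
Leontief inverse L = M⁻¹:
  [  1.1021    0.1575    0.0593    0.0668    0.1001    0.1159    0.1038]
  [  0.0280    1.1484    0.0723    0.1320    0.0898    0.0473    0.0431]
  [  0.0793    0.0769    1.1682    0.1587    0.0678    0.1522    0.1425]
  [  0.0430    0.1149    0.1077    1.1250    0.1416    0.0979    0.1308]
  [  0.0607    0.0819    0.0596    0.1032    1.0345    0.0447    0.0908]
  [  0.0983    0.0606    0.1189    0.0876    0.0487    1.1431    0.1631]
  [  0.1212    0.0958    0.1339    0.1277    0.0449    0.0497    1.1154]
Total output x = L · d:
  x_0 = 1.1021·72 + 0.1575·99 + 0.0593·98 + 0.0668·15 + 0.1001·62 + 0.1159·79 + 0.1038·93 = 126.7719
  x_1 = 0.0280·72 + 1.1484·99 + 0.0723·98 + 0.1320·15 + 0.0898·62 + 0.0473·79 + 0.0431·93 = 138.0821
  x_2 = 0.0793·72 + 0.0769·99 + 1.1682·98 + 0.1587·15 + 0.0678·62 + 0.1522·79 + 0.1425·93 = 159.6640
  x_3 = 0.0430·72 + 0.1149·99 + 0.1077·98 + 1.1250·15 + 0.1416·62 + 0.0979·79 + 0.1308·93 = 70.5798
  x_4 = 0.0607·72 + 0.0819·99 + 0.0596·98 + 0.1032·15 + 1.0345·62 + 0.0447·79 + 0.0908·93 = 95.9778
  x_5 = 0.0983·72 + 0.0606·99 + 0.1189·98 + 0.0876·15 + 0.0487·62 + 1.1431·79 + 0.1631·93 = 134.5483
  x_6 = 0.1212·72 + 0.0958·99 + 0.1339·98 + 0.1277·15 + 0.0449·62 + 0.0497·79 + 1.1154·93 = 143.6935

138.0821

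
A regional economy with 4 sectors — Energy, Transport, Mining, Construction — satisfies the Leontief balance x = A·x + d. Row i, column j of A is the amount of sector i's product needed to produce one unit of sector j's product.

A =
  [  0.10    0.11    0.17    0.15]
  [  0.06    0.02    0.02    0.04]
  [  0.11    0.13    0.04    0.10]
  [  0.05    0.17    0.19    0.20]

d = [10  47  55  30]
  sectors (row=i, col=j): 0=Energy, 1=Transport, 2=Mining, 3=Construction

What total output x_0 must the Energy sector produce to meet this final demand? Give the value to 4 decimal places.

Form M = I − A:
  [  0.90   -0.11   -0.17   -0.15]
  [ -0.06    0.98   -0.02   -0.04]
  [ -0.11   -0.13    0.96   -0.10]
  [ -0.05   -0.17   -0.19    0.80]
Leontief inverse L = M⁻¹:
  [  1.1722    0.2123    0.2641    0.2634]
  [  0.0802    1.0489    0.0507    0.0738]
  [  0.1585    0.1958    1.1091    0.1781]
  [  0.1280    0.2827    0.2907    1.3245]
Total output x = L · d:
  x_0 = 1.1722·10 + 0.2123·47 + 0.2641·55 + 0.2634·30 = 44.1298
  x_1 = 0.0802·10 + 1.0489·47 + 0.0507·55 + 0.0738·30 = 55.1040
  x_2 = 0.1585·10 + 0.1958·47 + 1.1091·55 + 0.1781·30 = 77.1317
  x_3 = 0.1280·10 + 0.2827·47 + 0.2907·55 + 1.3245·30 = 70.2865

44.1298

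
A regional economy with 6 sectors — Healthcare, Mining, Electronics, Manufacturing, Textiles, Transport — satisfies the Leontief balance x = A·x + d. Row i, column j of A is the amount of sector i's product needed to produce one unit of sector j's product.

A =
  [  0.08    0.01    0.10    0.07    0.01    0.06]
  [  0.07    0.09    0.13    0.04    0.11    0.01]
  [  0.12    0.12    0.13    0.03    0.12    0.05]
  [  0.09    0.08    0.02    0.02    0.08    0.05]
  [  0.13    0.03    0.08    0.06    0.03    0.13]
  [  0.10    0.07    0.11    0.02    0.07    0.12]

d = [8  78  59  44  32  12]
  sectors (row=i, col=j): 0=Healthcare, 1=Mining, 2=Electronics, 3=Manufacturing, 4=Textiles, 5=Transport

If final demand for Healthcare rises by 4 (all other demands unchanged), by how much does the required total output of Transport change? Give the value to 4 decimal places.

0.7586

Form M = I − A:
  [  0.92   -0.01   -0.10   -0.07   -0.01   -0.06]
  [ -0.07    0.91   -0.13   -0.04   -0.11   -0.01]
  [ -0.12   -0.12    0.87   -0.03   -0.12   -0.05]
  [ -0.09   -0.08   -0.02    0.98   -0.08   -0.05]
  [ -0.13   -0.03   -0.08   -0.06    0.97   -0.13]
  [ -0.10   -0.07   -0.11   -0.02   -0.07    0.88]
Leontief inverse L = M⁻¹:
  [  1.1389    0.0510    0.1581    0.0935    0.0520    0.1002]
  [  0.1536    1.1461    0.2144    0.0760    0.1690    0.0650]
  [  0.2233    0.1879    1.2377    0.0757    0.1917    0.1203]
  [  0.1485    0.1154    0.0810    1.0473    0.1177    0.0929]
  [  0.2104    0.0823    0.1623    0.0936    1.0839    0.1899]
  [  0.1897    0.1296    0.2045    0.0574    0.1322    1.1852]
Total output x = L · d:
  x_0 = 1.1389·8 + 0.0510·78 + 0.1581·59 + 0.0935·44 + 0.0520·32 + 0.1002·12 = 29.4009
  x_1 = 0.1536·8 + 1.1461·78 + 0.2144·59 + 0.0760·44 + 0.1690·32 + 0.0650·12 = 112.8076
  x_2 = 0.2233·8 + 0.1879·78 + 1.2377·59 + 0.0757·44 + 0.1917·32 + 0.1203·12 = 100.3770
  x_3 = 0.1485·8 + 0.1154·78 + 0.0810·59 + 1.0473·44 + 0.1177·32 + 0.0929·12 = 65.9314
  x_4 = 0.2104·8 + 0.0823·78 + 0.1623·59 + 0.0936·44 + 1.0839·32 + 0.1899·12 = 58.7624
  x_5 = 0.1897·8 + 0.1296·78 + 0.2045·59 + 0.0574·44 + 0.1322·32 + 1.1852·12 = 44.6706
Δx_5 = L[5,0] · Δd_0 = 0.1897 · 4 = 0.7586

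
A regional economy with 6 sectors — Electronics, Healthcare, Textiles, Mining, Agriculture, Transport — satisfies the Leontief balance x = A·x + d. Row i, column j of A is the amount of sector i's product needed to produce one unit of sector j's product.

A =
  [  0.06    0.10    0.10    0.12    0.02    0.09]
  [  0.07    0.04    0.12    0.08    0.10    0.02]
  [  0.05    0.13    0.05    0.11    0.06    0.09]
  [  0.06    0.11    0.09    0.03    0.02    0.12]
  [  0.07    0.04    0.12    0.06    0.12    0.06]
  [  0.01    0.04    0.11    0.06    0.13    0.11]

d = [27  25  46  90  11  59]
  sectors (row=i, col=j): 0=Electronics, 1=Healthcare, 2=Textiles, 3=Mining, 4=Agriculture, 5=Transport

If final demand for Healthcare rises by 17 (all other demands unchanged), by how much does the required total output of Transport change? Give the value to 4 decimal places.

Form M = I − A:
  [  0.94   -0.10   -0.10   -0.12   -0.02   -0.09]
  [ -0.07    0.96   -0.12   -0.08   -0.10   -0.02]
  [ -0.05   -0.13    0.95   -0.11   -0.06   -0.09]
  [ -0.06   -0.11   -0.09    0.97   -0.02   -0.12]
  [ -0.07   -0.04   -0.12   -0.06    0.88   -0.06]
  [ -0.01   -0.04   -0.11   -0.06   -0.13    0.89]
Leontief inverse L = M⁻¹:
  [  1.1068    0.1725    0.1862    0.1878    0.0862    0.1658]
  [  0.1145    1.1065    0.1952    0.1426    0.1576    0.0860]
  [  0.0979    0.1968    1.1397    0.1757    0.1302    0.1620]
  [  0.0996    0.1695    0.1674    1.0928    0.0849    0.1839]
  [  0.1170    0.1095    0.2036    0.1283    1.1878    0.1323]
  [  0.0535    0.1034    0.1928    0.1226    0.2034    1.1811]
Total output x = L · d:
  x_0 = 1.1068·27 + 0.1725·25 + 0.1862·46 + 0.1878·90 + 0.0862·11 + 0.1658·59 = 70.3934
  x_1 = 0.1145·27 + 1.1065·25 + 0.1952·46 + 0.1426·90 + 0.1576·11 + 0.0860·59 = 59.3838
  x_2 = 0.0979·27 + 0.1968·25 + 1.1397·46 + 0.1757·90 + 0.1302·11 + 0.1620·59 = 86.7908
  x_3 = 0.0996·27 + 0.1695·25 + 0.1674·46 + 1.0928·90 + 0.0849·11 + 0.1839·59 = 124.7660
  x_4 = 0.1170·27 + 0.1095·25 + 0.2036·46 + 0.1283·90 + 1.1878·11 + 0.1323·59 = 47.6761
  x_5 = 0.0535·27 + 0.1034·25 + 0.1928·46 + 0.1226·90 + 0.2034·11 + 1.1811·59 = 95.8541
Δx_5 = L[5,1] · Δd_1 = 0.1034 · 17 = 1.7580

1.7580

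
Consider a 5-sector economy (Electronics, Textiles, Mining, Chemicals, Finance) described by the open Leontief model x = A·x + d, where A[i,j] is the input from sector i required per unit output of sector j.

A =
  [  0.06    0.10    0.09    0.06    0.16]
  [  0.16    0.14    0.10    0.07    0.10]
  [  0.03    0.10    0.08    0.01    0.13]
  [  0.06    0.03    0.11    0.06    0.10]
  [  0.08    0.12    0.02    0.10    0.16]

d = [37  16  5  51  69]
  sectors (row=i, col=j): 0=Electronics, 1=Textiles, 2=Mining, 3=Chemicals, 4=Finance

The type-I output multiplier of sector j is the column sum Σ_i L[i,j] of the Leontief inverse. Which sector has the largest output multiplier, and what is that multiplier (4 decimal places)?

Form M = I − A:
  [  0.94   -0.10   -0.09   -0.06   -0.16]
  [ -0.16    0.86   -0.10   -0.07   -0.10]
  [ -0.03   -0.10    0.92   -0.01   -0.13]
  [ -0.06   -0.03   -0.11    0.94   -0.10]
  [ -0.08   -0.12   -0.02   -0.10    0.84]
Leontief inverse L = M⁻¹:
  [  1.1323    0.1919    0.1517    0.1175    0.2760]
  [  0.2479    1.2511    0.1818    0.1365    0.2406]
  [  0.0874    0.1733    1.1255    0.0536    0.2178]
  [  0.1072    0.0951    0.1563    1.0993    0.1868]
  [  0.1581    0.2124    0.0858    0.1628    1.2786]
Total output x = L · d:
  x_0 = 1.1323·37 + 0.1919·16 + 0.1517·5 + 0.1175·51 + 0.2760·69 = 70.7638
  x_1 = 0.2479·37 + 1.2511·16 + 0.1818·5 + 0.1365·51 + 0.2406·69 = 53.6606
  x_2 = 0.0874·37 + 0.1733·16 + 1.1255·5 + 0.0536·51 + 0.2178·69 = 29.3996
  x_3 = 0.1072·37 + 0.0951·16 + 0.1563·5 + 1.0993·51 + 0.1868·69 = 75.2233
  x_4 = 0.1581·37 + 0.2124·16 + 0.0858·5 + 0.1628·51 + 1.2786·69 = 106.2032
Output multipliers (column sums of L):
  Electronics: 1.7330
  Textiles: 1.9238
  Mining: 1.7011
  Chemicals: 1.5698
  Finance: 2.1997

Finance (2.1997)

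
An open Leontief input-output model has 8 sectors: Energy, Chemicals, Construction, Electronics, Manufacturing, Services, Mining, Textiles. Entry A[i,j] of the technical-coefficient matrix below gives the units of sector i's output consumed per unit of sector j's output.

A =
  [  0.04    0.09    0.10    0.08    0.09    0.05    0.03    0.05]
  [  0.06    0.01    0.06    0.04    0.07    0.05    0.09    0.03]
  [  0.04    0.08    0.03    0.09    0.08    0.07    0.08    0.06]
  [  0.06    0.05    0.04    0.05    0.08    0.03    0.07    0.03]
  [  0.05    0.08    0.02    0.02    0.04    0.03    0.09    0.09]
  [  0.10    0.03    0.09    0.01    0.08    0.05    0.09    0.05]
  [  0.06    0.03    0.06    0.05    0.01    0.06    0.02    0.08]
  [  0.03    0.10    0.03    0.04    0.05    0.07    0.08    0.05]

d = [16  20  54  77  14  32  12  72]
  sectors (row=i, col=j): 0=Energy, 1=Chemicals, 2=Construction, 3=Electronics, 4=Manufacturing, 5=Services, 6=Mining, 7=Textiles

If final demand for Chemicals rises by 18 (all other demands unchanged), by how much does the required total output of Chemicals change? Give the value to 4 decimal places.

18.9864

Form M = I − A:
  [  0.96   -0.09   -0.10   -0.08   -0.09   -0.05   -0.03   -0.05]
  [ -0.06    0.99   -0.06   -0.04   -0.07   -0.05   -0.09   -0.03]
  [ -0.04   -0.08    0.97   -0.09   -0.08   -0.07   -0.08   -0.06]
  [ -0.06   -0.05   -0.04    0.95   -0.08   -0.03   -0.07   -0.03]
  [ -0.05   -0.08   -0.02   -0.02    0.96   -0.03   -0.09   -0.09]
  [ -0.10   -0.03   -0.09   -0.01   -0.08    0.95   -0.09   -0.05]
  [ -0.06   -0.03   -0.06   -0.05   -0.01   -0.06    0.98   -0.08]
  [ -0.03   -0.10   -0.03   -0.04   -0.05   -0.07   -0.08    0.95]
Leontief inverse L = M⁻¹:
  [  1.0924    0.1463    0.1485    0.1260    0.1506    0.0988    0.0993    0.1033]
  [  0.1010    1.0548    0.1002    0.0761    0.1138    0.0884    0.1382    0.0744]
  [  0.0936    0.1329    1.0805    0.1324    0.1367    0.1175    0.1453    0.1129]
  [  0.1001    0.0933    0.0792    1.0851    0.1238    0.0671    0.1191    0.0728]
  [  0.0902    0.1231    0.0608    0.0550    1.0829    0.0702    0.1397    0.1323]
  [  0.1489    0.0870    0.1403    0.0562    0.1352    1.0986    0.1499    0.1045]
  [  0.0971    0.0724    0.0976    0.0837    0.0547    0.0965    1.0674    0.1163]
  [  0.0762    0.1428    0.0744    0.0759    0.0978    0.1117    0.1356    1.0948]
Total output x = L · d:
  x_0 = 1.0924·16 + 0.1463·20 + 0.1485·54 + 0.1260·77 + 0.1506·14 + 0.0988·32 + 0.0993·12 + 0.1033·72 = 52.0232
  x_1 = 0.1010·16 + 1.0548·20 + 0.1002·54 + 0.0761·77 + 0.1138·14 + 0.0884·32 + 0.1382·12 + 0.0744·72 = 45.4241
  x_2 = 0.0936·16 + 0.1329·20 + 1.0805·54 + 0.1324·77 + 0.1367·14 + 0.1175·32 + 0.1453·12 + 0.1129·72 = 88.2395
  x_3 = 0.1001·16 + 0.0933·20 + 0.0792·54 + 1.0851·77 + 0.1238·14 + 0.0671·32 + 0.1191·12 + 0.0728·72 = 101.8521
  x_4 = 0.0902·16 + 0.1231·20 + 0.0608·54 + 0.0550·77 + 1.0829·14 + 0.0702·32 + 0.1397·12 + 0.1323·72 = 40.0287
  x_5 = 0.1489·16 + 0.0870·20 + 0.1403·54 + 0.0562·77 + 0.1352·14 + 1.0986·32 + 0.1499·12 + 0.1045·72 = 62.3922
  x_6 = 0.0971·16 + 0.0724·20 + 0.0976·54 + 0.0837·77 + 0.0547·14 + 0.0965·32 + 1.0674·12 + 0.1163·72 = 39.7573
  x_7 = 0.0762·16 + 0.1428·20 + 0.0744·54 + 0.0759·77 + 0.0978·14 + 0.1117·32 + 0.1356·12 + 1.0948·72 = 99.3409
Δx_1 = L[1,1] · Δd_1 = 1.0548 · 18 = 18.9864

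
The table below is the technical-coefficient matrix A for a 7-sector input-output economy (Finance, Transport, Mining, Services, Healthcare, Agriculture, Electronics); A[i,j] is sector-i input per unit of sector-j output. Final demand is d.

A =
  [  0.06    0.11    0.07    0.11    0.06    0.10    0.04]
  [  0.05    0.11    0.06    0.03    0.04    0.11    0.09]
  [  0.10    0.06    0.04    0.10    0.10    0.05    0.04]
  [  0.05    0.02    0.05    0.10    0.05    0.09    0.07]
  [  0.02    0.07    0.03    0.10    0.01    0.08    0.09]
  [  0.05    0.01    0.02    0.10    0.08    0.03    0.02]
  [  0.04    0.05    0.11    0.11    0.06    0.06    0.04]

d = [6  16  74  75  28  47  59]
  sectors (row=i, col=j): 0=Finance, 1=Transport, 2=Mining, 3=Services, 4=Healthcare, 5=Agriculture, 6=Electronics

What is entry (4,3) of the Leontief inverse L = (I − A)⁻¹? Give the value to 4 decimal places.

L[4,3] = 0.1655

Form M = I − A:
  [  0.94   -0.11   -0.07   -0.11   -0.06   -0.10   -0.04]
  [ -0.05    0.89   -0.06   -0.03   -0.04   -0.11   -0.09]
  [ -0.10   -0.06    0.96   -0.10   -0.10   -0.05   -0.04]
  [ -0.05   -0.02   -0.05    0.90   -0.05   -0.09   -0.07]
  [ -0.02   -0.07   -0.03   -0.10    0.99   -0.08   -0.09]
  [ -0.05   -0.01   -0.02   -0.10   -0.08    0.97   -0.02]
  [ -0.04   -0.05   -0.11   -0.11   -0.06   -0.06    0.96]
Leontief inverse L = M⁻¹:
  [  1.1118    0.1664    0.1201    0.1987    0.1161    0.1736    0.0959]
  [  0.0960    1.1620    0.1075    0.1087    0.0915    0.1734    0.1375]
  [  0.1447    0.1133    1.0864    0.1829    0.1474    0.1186    0.0915]
  [  0.0895    0.0588    0.0900    1.1740    0.0945    0.1441    0.1105]
  [  0.0568    0.1069    0.0698    0.1655    1.0517    0.1316    0.1287]
  [  0.0770    0.0398    0.0479    0.1537    0.1087    1.0723    0.0527]
  [  0.0865    0.0963    0.1527    0.1894    0.1099    0.1216    1.0873]
Total output x = L · d:
  x_0 = 1.1118·6 + 0.1664·16 + 0.1201·74 + 0.1987·75 + 0.1161·28 + 0.1736·47 + 0.0959·59 = 50.1916
  x_1 = 0.0960·6 + 1.1620·16 + 0.1075·74 + 0.1087·75 + 0.0915·28 + 0.1734·47 + 0.1375·59 = 54.0966
  x_2 = 0.1447·6 + 0.1133·16 + 1.0864·74 + 0.1829·75 + 0.1474·28 + 0.1186·47 + 0.0915·59 = 111.8944
  x_3 = 0.0895·6 + 0.0588·16 + 0.0900·74 + 1.1740·75 + 0.0945·28 + 0.1441·47 + 0.1105·59 = 112.1214
  x_4 = 0.0568·6 + 0.1069·16 + 0.0698·74 + 0.1655·75 + 1.0517·28 + 0.1316·47 + 0.1287·59 = 62.8515
  x_5 = 0.0770·6 + 0.0398·16 + 0.0479·74 + 0.1537·75 + 0.1087·28 + 1.0723·47 + 0.0527·59 = 72.7205
  x_6 = 0.0865·6 + 0.0963·16 + 0.1527·74 + 0.1894·75 + 0.1099·28 + 0.1216·47 + 1.0873·59 = 100.5089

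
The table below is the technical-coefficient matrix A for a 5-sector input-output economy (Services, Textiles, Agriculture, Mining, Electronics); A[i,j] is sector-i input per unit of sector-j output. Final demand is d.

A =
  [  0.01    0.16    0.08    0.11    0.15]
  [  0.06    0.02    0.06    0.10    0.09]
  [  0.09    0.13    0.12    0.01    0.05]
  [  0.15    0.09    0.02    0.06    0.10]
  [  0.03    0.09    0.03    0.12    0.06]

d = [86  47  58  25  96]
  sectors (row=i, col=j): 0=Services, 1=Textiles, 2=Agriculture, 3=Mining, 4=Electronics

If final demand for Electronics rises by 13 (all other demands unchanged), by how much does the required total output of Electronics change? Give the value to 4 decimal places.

14.4173

Form M = I − A:
  [  0.99   -0.16   -0.08   -0.11   -0.15]
  [ -0.06    0.98   -0.06   -0.10   -0.09]
  [ -0.09   -0.13    0.88   -0.01   -0.05]
  [ -0.15   -0.09   -0.02    0.94   -0.10]
  [ -0.03   -0.09   -0.03   -0.12    0.94]
Leontief inverse L = M⁻¹:
  [  1.0688    0.2274    0.1241    0.1784    0.2179]
  [  0.0995    1.0747    0.0903    0.1447    0.1390]
  [  0.1303    0.1916    1.1663    0.0618    0.1077]
  [  0.1905    0.1578    0.0594    1.1250    0.1684]
  [  0.0721    0.1364    0.0574    0.1651    1.1090]
Total output x = L · d:
  x_0 = 1.0688·86 + 0.2274·47 + 0.1241·58 + 0.1784·25 + 0.2179·96 = 135.1821
  x_1 = 0.0995·86 + 1.0747·47 + 0.0903·58 + 0.1447·25 + 0.1390·96 = 81.2622
  x_2 = 0.1303·86 + 0.1916·47 + 1.1663·58 + 0.0618·25 + 0.1077·96 = 99.7417
  x_3 = 0.1905·86 + 0.1578·47 + 0.0594·58 + 1.1250·25 + 0.1684·96 = 71.5314
  x_4 = 0.0721·86 + 0.1364·47 + 0.0574·58 + 0.1651·25 + 1.1090·96 = 126.5373
Δx_4 = L[4,4] · Δd_4 = 1.1090 · 13 = 14.4173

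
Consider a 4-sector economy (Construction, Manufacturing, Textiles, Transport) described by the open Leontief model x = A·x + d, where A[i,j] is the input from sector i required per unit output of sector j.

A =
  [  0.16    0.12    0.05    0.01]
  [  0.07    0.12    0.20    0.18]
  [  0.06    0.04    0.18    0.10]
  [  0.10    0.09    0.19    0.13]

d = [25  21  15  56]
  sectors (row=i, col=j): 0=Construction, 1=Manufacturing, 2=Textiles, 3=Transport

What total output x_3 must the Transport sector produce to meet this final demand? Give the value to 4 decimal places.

81.6513

Form M = I − A:
  [  0.84   -0.12   -0.05   -0.01]
  [ -0.07    0.88   -0.20   -0.18]
  [ -0.06   -0.04    0.82   -0.10]
  [ -0.10   -0.09   -0.19    0.87]
Leontief inverse L = M⁻¹:
  [  1.2229    0.1797    0.1338    0.0666]
  [  0.1620    1.2054    0.3720    0.2940]
  [  0.1198    0.0921    1.2883    0.1685]
  [  0.1835    0.1655    0.3352    1.2243]
Total output x = L · d:
  x_0 = 1.2229·25 + 0.1797·21 + 0.1338·15 + 0.0666·56 = 40.0837
  x_1 = 0.1620·25 + 1.2054·21 + 0.3720·15 + 0.2940·56 = 51.4105
  x_2 = 0.1198·25 + 0.0921·21 + 1.2883·15 + 0.1685·56 = 33.6909
  x_3 = 0.1835·25 + 0.1655·21 + 0.3352·15 + 1.2243·56 = 81.6513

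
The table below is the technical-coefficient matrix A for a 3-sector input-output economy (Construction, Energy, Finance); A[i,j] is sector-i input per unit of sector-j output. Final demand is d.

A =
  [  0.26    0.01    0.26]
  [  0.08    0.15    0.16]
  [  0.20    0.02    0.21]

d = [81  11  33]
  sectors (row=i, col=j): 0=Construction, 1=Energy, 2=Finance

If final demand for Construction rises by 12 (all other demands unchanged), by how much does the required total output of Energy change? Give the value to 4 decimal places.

2.5445

Form M = I − A:
  [  0.74   -0.01   -0.26]
  [ -0.08    0.85   -0.16]
  [ -0.20   -0.02    0.79]
Leontief inverse L = M⁻¹:
  [  1.4885    0.0292    0.4958]
  [  0.2120    1.1863    0.3100]
  [  0.3822    0.0374    1.3992]
Total output x = L · d:
  x_0 = 1.4885·81 + 0.0292·11 + 0.4958·33 = 137.2512
  x_1 = 0.2120·81 + 1.1863·11 + 0.3100·33 = 40.4553
  x_2 = 0.3822·81 + 0.0374·11 + 1.3992·33 = 77.5435
Δx_1 = L[1,0] · Δd_0 = 0.2120 · 12 = 2.5445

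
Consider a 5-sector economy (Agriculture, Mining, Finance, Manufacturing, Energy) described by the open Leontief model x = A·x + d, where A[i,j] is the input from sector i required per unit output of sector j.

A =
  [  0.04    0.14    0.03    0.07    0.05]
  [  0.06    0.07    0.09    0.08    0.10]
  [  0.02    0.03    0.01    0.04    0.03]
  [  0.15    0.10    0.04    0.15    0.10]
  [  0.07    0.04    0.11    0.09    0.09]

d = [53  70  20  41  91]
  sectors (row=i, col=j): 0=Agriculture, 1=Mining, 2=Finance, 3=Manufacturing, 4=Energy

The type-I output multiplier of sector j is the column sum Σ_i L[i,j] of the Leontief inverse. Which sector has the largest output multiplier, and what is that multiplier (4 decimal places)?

Manufacturing (1.6926)

Form M = I − A:
  [  0.96   -0.14   -0.03   -0.07   -0.05]
  [ -0.06    0.93   -0.09   -0.08   -0.10]
  [ -0.02   -0.03    0.99   -0.04   -0.03]
  [ -0.15   -0.10   -0.04    0.85   -0.10]
  [ -0.07   -0.04   -0.11   -0.09    0.91]
Leontief inverse L = M⁻¹:
  [  1.0798    0.1815    0.0645    0.1191    0.0945]
  [  0.1042    1.1159    0.1264    0.1352    0.1474]
  [  0.0372    0.0472    1.0233    0.0607    0.0476]
  [  0.2180    0.1757    0.0913    1.2332    0.1698]
  [  0.1137    0.0861    0.1432    0.1444    1.1352]
Total output x = L · d:
  x_0 = 1.0798·53 + 0.1815·70 + 0.0645·20 + 0.1191·41 + 0.0945·91 = 84.7074
  x_1 = 0.1042·53 + 1.1159·70 + 0.1264·20 + 0.1352·41 + 0.1474·91 = 105.1209
  x_2 = 0.0372·53 + 0.0472·70 + 1.0233·20 + 0.0607·41 + 0.0476·91 = 32.5652
  x_3 = 0.2180·53 + 0.1757·70 + 0.0913·20 + 1.2332·41 + 0.1698·91 = 91.6882
  x_4 = 0.1137·53 + 0.0861·70 + 0.1432·20 + 0.1444·41 + 1.1352·91 = 124.1412
Output multipliers (column sums of L):
  Agriculture: 1.5530
  Mining: 1.6064
  Finance: 1.4487
  Manufacturing: 1.6926
  Energy: 1.5945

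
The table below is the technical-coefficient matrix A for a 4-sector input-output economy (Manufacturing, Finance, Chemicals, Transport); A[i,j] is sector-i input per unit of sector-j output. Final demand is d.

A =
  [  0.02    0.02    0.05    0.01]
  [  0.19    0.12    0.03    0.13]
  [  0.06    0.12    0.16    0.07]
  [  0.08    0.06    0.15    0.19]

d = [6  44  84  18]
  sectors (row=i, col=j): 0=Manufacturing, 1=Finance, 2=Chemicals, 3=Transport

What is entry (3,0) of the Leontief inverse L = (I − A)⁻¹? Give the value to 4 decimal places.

L[3,0] = 0.1429

Form M = I − A:
  [  0.98   -0.02   -0.05   -0.01]
  [ -0.19    0.88   -0.03   -0.13]
  [ -0.06   -0.12    0.84   -0.07]
  [ -0.08   -0.06   -0.15    0.81]
Leontief inverse L = M⁻¹:
  [  1.0331    0.0343    0.0670    0.0240]
  [  0.2483    1.1681    0.0919    0.1985]
  [  0.1212    0.1796    1.2285    0.1365]
  [  0.1429    0.1232    0.2409    1.2769]
Total output x = L · d:
  x_0 = 1.0331·6 + 0.0343·44 + 0.0670·84 + 0.0240·18 = 13.7678
  x_1 = 0.2483·6 + 1.1681·44 + 0.0919·84 + 0.1985·18 = 64.1807
  x_2 = 0.1212·6 + 0.1796·44 + 1.2285·84 + 0.1365·18 = 114.2770
  x_3 = 0.1429·6 + 0.1232·44 + 0.2409·84 + 1.2769·18 = 49.4985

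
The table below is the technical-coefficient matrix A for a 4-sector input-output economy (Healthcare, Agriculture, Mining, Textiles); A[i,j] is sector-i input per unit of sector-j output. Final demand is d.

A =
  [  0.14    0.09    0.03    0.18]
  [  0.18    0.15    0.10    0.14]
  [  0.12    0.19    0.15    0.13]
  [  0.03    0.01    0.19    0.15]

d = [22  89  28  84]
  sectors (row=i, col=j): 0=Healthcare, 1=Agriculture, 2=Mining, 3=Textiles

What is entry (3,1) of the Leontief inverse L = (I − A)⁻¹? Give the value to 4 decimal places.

L[3,1] = 0.0920

Form M = I − A:
  [  0.86   -0.09   -0.03   -0.18]
  [ -0.18    0.85   -0.10   -0.14]
  [ -0.12   -0.19    0.85   -0.13]
  [ -0.03   -0.01   -0.19    0.85]
Leontief inverse L = M⁻¹:
  [  1.2258    0.1626    0.1309    0.3064]
  [  0.3071    1.2637    0.2284    0.3081]
  [  0.2577    0.3195    1.2913    0.3047]
  [  0.1045    0.0920    0.2959    1.2590]
Total output x = L · d:
  x_0 = 1.2258·22 + 0.1626·89 + 0.1309·28 + 0.3064·84 = 70.8442
  x_1 = 0.3071·22 + 1.2637·89 + 0.2284·28 + 0.3081·84 = 151.4961
  x_2 = 0.2577·22 + 0.3195·89 + 1.2913·28 + 0.3047·84 = 95.8526
  x_3 = 0.1045·22 + 0.0920·89 + 0.2959·28 + 1.2590·84 = 124.5321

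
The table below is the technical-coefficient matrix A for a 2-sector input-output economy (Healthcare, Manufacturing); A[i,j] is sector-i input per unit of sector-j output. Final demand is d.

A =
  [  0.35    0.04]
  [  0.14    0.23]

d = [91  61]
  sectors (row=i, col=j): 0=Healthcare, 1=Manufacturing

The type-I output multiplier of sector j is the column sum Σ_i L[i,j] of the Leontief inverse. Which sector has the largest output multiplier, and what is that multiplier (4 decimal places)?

Healthcare (1.8388)

Form M = I − A:
  [  0.65   -0.04]
  [ -0.14    0.77]
Leontief inverse L = M⁻¹:
  [  1.5559    0.0808]
  [  0.2829    1.3134]
Total output x = L · d:
  x_0 = 1.5559·91 + 0.0808·61 = 146.5144
  x_1 = 0.2829·91 + 1.3134·61 = 105.8598
Output multipliers (column sums of L):
  Healthcare: 1.8388
  Manufacturing: 1.3942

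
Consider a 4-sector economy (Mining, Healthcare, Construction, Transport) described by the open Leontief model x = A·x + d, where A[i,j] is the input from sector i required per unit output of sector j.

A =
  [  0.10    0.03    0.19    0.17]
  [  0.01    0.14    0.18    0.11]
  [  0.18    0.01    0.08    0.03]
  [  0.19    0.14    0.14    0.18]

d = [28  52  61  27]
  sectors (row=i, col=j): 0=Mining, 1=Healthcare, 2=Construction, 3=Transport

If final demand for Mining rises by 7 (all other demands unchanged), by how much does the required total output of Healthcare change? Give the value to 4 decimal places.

0.7848

Form M = I − A:
  [  0.90   -0.03   -0.19   -0.17]
  [ -0.01    0.86   -0.18   -0.11]
  [ -0.18   -0.01    0.92   -0.03]
  [ -0.19   -0.14   -0.14    0.82]
Leontief inverse L = M⁻¹:
  [  1.2343    0.0923    0.3155    0.2798]
  [  0.1121    1.2018    0.2880    0.1950]
  [  0.2541    0.0387    1.1623    0.1004]
  [  0.3485    0.2332    0.3207    1.3348]
Total output x = L · d:
  x_0 = 1.2343·28 + 0.0923·52 + 0.3155·61 + 0.2798·27 = 66.1630
  x_1 = 0.1121·28 + 1.2018·52 + 0.2880·61 + 0.1950·27 = 88.4627
  x_2 = 0.2541·28 + 0.0387·52 + 1.1623·61 + 0.1004·27 = 82.7376
  x_3 = 0.3485·28 + 0.2332·52 + 0.3207·61 + 1.3348·27 = 77.4866
Δx_1 = L[1,0] · Δd_0 = 0.1121 · 7 = 0.7848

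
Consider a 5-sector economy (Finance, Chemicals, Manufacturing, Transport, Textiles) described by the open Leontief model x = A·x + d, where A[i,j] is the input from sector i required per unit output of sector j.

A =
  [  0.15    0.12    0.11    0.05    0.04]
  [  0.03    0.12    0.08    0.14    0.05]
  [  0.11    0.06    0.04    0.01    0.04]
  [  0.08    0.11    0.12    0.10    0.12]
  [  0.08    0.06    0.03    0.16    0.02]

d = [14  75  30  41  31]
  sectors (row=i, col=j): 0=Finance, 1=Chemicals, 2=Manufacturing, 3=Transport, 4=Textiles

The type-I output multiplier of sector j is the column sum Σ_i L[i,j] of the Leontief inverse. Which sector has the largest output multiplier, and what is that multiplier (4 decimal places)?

Form M = I − A:
  [  0.85   -0.12   -0.11   -0.05   -0.04]
  [ -0.03    0.88   -0.08   -0.14   -0.05]
  [ -0.11   -0.06    0.96   -0.01   -0.04]
  [ -0.08   -0.11   -0.12    0.90   -0.12]
  [ -0.08   -0.06   -0.03   -0.16    0.98]
Leontief inverse L = M⁻¹:
  [  1.2245    0.1988    0.1738    0.1153    0.0813]
  [  0.0886    1.1905    0.1384    0.2086    0.0955]
  [  0.1532    0.1044    1.0758    0.0476    0.0613]
  [  0.1582    0.1936    0.1873    1.1821    0.1687]
  [  0.1359    0.1239    0.0862    0.2166    1.0623]
Total output x = L · d:
  x_0 = 1.2245·14 + 0.1988·75 + 0.1738·30 + 0.1153·41 + 0.0813·31 = 44.5179
  x_1 = 0.0886·14 + 1.1905·75 + 0.1384·30 + 0.2086·41 + 0.0955·31 = 106.1934
  x_2 = 0.1532·14 + 0.1044·75 + 1.0758·30 + 0.0476·41 + 0.0613·31 = 46.0968
  x_3 = 0.1582·14 + 0.1936·75 + 0.1873·30 + 1.1821·41 + 0.1687·31 = 76.0509
  x_4 = 0.1359·14 + 0.1239·75 + 0.0862·30 + 0.2166·41 + 1.0623·31 = 55.5960
Output multipliers (column sums of L):
  Finance: 1.7603
  Chemicals: 1.8112
  Manufacturing: 1.6615
  Transport: 1.7703
  Textiles: 1.4693

Chemicals (1.8112)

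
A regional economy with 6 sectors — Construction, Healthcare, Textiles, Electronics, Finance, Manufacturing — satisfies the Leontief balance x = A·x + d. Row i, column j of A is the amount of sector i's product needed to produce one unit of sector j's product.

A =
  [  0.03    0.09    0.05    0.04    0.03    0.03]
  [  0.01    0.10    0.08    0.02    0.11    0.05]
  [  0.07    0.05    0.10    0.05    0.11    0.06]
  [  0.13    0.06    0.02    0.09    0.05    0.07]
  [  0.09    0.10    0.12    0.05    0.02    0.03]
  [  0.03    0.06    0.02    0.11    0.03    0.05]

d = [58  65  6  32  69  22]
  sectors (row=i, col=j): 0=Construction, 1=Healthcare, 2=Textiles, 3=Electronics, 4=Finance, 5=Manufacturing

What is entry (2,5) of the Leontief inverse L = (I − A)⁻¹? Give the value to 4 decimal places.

L[2,5] = 0.0932

Form M = I − A:
  [  0.97   -0.09   -0.05   -0.04   -0.03   -0.03]
  [ -0.01    0.90   -0.08   -0.02   -0.11   -0.05]
  [ -0.07   -0.05    0.90   -0.05   -0.11   -0.06]
  [ -0.13   -0.06   -0.02    0.91   -0.05   -0.07]
  [ -0.09   -0.10   -0.12   -0.05    0.98   -0.03]
  [ -0.03   -0.06   -0.02   -0.11   -0.03    0.95]
Leontief inverse L = M⁻¹:
  [  1.0536    0.1241    0.0801    0.0629    0.0600    0.0514]
  [  0.0443    1.1479    0.1273    0.0519    0.1495    0.0784]
  [  0.1132    0.1044    1.1510    0.0901    0.1518    0.0932]
  [  0.1676    0.1113    0.0578    1.1287    0.0848    0.1007]
  [  0.1256    0.1499    0.1657    0.0840    1.0659    0.0622]
  [  0.0618    0.0962    0.0467    0.1405    0.0580    1.0748]
Total output x = L · d:
  x_0 = 1.0536·58 + 0.1241·65 + 0.0801·6 + 0.0629·32 + 0.0600·69 + 0.0514·22 = 76.9358
  x_1 = 0.0443·58 + 1.1479·65 + 0.1273·6 + 0.0519·32 + 0.1495·69 + 0.0784·22 = 91.6489
  x_2 = 0.1132·58 + 0.1044·65 + 1.1510·6 + 0.0901·32 + 0.1518·69 + 0.0932·22 = 35.6632
  x_3 = 0.1676·58 + 0.1113·65 + 0.0578·6 + 1.1287·32 + 0.0848·69 + 0.1007·22 = 61.4875
  x_4 = 0.1256·58 + 0.1499·65 + 0.1657·6 + 0.0840·32 + 1.0659·69 + 0.0622·22 = 95.6235
  x_5 = 0.0618·58 + 0.0962·65 + 0.0467·6 + 0.1405·32 + 0.0580·69 + 1.0748·22 = 42.2659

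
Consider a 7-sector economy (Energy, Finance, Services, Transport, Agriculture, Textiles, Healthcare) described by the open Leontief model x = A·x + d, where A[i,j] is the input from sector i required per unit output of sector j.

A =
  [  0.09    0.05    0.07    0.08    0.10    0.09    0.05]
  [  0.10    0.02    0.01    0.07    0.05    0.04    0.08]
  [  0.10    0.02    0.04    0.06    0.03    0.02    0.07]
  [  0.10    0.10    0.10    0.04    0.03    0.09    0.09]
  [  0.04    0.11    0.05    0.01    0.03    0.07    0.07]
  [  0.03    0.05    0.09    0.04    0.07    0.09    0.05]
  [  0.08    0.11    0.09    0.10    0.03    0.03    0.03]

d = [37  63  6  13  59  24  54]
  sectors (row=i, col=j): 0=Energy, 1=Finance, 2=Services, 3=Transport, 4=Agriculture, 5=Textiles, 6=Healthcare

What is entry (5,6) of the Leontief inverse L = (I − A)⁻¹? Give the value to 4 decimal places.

Form M = I − A:
  [  0.91   -0.05   -0.07   -0.08   -0.10   -0.09   -0.05]
  [ -0.10    0.98   -0.01   -0.07   -0.05   -0.04   -0.08]
  [ -0.10   -0.02    0.96   -0.06   -0.03   -0.02   -0.07]
  [ -0.10   -0.10   -0.10    0.96   -0.03   -0.09   -0.09]
  [ -0.04   -0.11   -0.05   -0.01    0.97   -0.07   -0.07]
  [ -0.03   -0.05   -0.09   -0.04   -0.07    0.91   -0.05]
  [ -0.08   -0.11   -0.09   -0.10   -0.03   -0.03    0.97]
Leontief inverse L = M⁻¹:
  [  1.1613    0.1120    0.1317    0.1324    0.1479    0.1508    0.1093]
  [  0.1532    1.0683    0.0577    0.1113    0.0860    0.0850    0.1211]
  [  0.1509    0.0621    1.0826    0.0991    0.0629    0.0597    0.1078]
  [  0.1776    0.1581    0.1613    1.1007    0.0808    0.1481    0.1494]
  [  0.0919    0.1491    0.0895    0.0512    1.0637    0.1081    0.1106]
  [  0.0848    0.0957    0.1363    0.0809    0.1052    1.1337    0.0956]
  [  0.1509    0.1600    0.1415    0.1503    0.0723    0.0813    1.0855]
Total output x = L · d:
  x_0 = 1.1613·37 + 0.1120·63 + 0.1317·6 + 0.1324·13 + 0.1479·59 + 0.1508·24 + 0.1093·54 = 70.7869
  x_1 = 0.1532·37 + 1.0683·63 + 0.0577·6 + 0.1113·13 + 0.0860·59 + 0.0850·24 + 0.1211·54 = 88.4175
  x_2 = 0.1509·37 + 0.0621·63 + 1.0826·6 + 0.0991·13 + 0.0629·59 + 0.0597·24 + 0.1078·54 = 28.2515
  x_3 = 0.1776·37 + 0.1581·63 + 0.1613·6 + 1.1007·13 + 0.0808·59 + 0.1481·24 + 0.1494·54 = 48.1953
  x_4 = 0.0919·37 + 0.1491·63 + 0.0895·6 + 0.0512·13 + 1.0637·59 + 0.1081·24 + 0.1106·54 = 85.3155
  x_5 = 0.0848·37 + 0.0957·63 + 0.1363·6 + 0.0809·13 + 0.1052·59 + 1.1337·24 + 0.0956·54 = 49.6175
  x_6 = 0.1509·37 + 0.1600·63 + 0.1415·6 + 0.1503·13 + 0.0723·59 + 0.0813·24 + 1.0855·54 = 83.2980

L[5,6] = 0.0956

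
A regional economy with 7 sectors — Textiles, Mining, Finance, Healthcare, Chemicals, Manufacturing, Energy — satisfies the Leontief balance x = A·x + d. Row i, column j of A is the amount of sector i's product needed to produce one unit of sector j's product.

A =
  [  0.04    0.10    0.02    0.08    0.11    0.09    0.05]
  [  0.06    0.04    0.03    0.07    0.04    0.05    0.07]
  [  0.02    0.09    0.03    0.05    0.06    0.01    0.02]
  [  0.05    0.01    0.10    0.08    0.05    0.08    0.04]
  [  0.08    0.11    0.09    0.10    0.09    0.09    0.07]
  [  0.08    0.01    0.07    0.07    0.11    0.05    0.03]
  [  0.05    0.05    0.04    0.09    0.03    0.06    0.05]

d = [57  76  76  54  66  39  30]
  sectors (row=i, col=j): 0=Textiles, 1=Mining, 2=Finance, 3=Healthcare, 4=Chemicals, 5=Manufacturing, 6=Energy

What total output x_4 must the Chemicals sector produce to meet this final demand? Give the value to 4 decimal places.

129.4078

Form M = I − A:
  [  0.96   -0.10   -0.02   -0.08   -0.11   -0.09   -0.05]
  [ -0.06    0.96   -0.03   -0.07   -0.04   -0.05   -0.07]
  [ -0.02   -0.09    0.97   -0.05   -0.06   -0.01   -0.02]
  [ -0.05   -0.01   -0.10    0.92   -0.05   -0.08   -0.04]
  [ -0.08   -0.11   -0.09   -0.10    0.91   -0.09   -0.07]
  [ -0.08   -0.01   -0.07   -0.07   -0.11    0.95   -0.03]
  [ -0.05   -0.05   -0.04   -0.09   -0.03   -0.06    0.95]
Leontief inverse L = M⁻¹:
  [  1.0917    0.1483    0.0729    0.1492    0.1723    0.1468    0.0935]
  [  0.0945    1.0747    0.0659    0.1193    0.0838    0.0905    0.0996]
  [  0.0475    0.1184    1.0580    0.0882    0.0920    0.0409    0.0453]
  [  0.0874    0.0507    0.1413    1.1333    0.1014    0.1219    0.0704]
  [  0.1403    0.1724    0.1519    0.1843    1.1667    0.1577    0.1220]
  [  0.1218    0.0589    0.1152    0.1296    0.1671    1.0994    0.0657]
  [  0.0848    0.0833    0.0773    0.1392    0.0744    0.1002    1.0794]
Total output x = L · d:
  x_0 = 1.0917·57 + 0.1483·76 + 0.0729·76 + 0.1492·54 + 0.1723·66 + 0.1468·39 + 0.0935·30 = 106.9962
  x_1 = 0.0945·57 + 1.0747·76 + 0.0659·76 + 0.1193·54 + 0.0838·66 + 0.0905·39 + 0.0996·30 = 110.5535
  x_2 = 0.0475·57 + 0.1184·76 + 1.0580·76 + 0.0882·54 + 0.0920·66 + 0.0409·39 + 0.0453·30 = 105.8933
  x_3 = 0.0874·57 + 0.0507·76 + 0.1413·76 + 1.1333·54 + 0.1014·66 + 0.1219·39 + 0.0704·30 = 94.3354
  x_4 = 0.1403·57 + 0.1724·76 + 0.1519·76 + 0.1843·54 + 1.1667·66 + 0.1577·39 + 0.1220·30 = 129.4078
  x_5 = 0.1218·57 + 0.0589·76 + 0.1152·76 + 0.1296·54 + 0.1671·66 + 1.0994·39 + 0.0657·30 = 83.0408
  x_6 = 0.0848·57 + 0.0833·76 + 0.0773·76 + 0.1392·54 + 0.0744·66 + 0.1002·39 + 1.0794·30 = 65.7559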